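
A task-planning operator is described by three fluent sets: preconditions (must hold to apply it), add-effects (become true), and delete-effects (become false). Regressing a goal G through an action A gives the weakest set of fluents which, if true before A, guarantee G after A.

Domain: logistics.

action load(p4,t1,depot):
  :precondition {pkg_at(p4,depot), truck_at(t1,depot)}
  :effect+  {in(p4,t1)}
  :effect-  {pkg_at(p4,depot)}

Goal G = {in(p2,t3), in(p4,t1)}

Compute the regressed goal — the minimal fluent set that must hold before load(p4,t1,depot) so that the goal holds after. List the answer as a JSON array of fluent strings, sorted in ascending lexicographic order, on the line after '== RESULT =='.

Regress:
  G ∩ del = {}  (empty — regression defined)
  G \ add = {in(p2,t3), in(p4,t1)} \ {in(p4,t1)} = {in(p2,t3)}
  ∪ pre   = {in(p2,t3)} ∪ {pkg_at(p4,depot), truck_at(t1,depot)}
          = {in(p2,t3), pkg_at(p4,depot), truck_at(t1,depot)}

== RESULT ==
["in(p2,t3)", "pkg_at(p4,depot)", "truck_at(t1,depot)"]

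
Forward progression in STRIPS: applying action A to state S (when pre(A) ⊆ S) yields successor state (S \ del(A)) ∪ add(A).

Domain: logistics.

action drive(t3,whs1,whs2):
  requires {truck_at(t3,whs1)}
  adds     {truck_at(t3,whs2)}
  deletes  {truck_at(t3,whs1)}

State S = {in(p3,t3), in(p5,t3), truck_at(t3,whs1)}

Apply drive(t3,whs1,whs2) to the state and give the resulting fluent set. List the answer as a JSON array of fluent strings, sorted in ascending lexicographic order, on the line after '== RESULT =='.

Compute (S \ del) ∪ add:
  pre ⊆ S: {truck_at(t3,whs1)} ⊆ S  — applicable
  S \ del = {in(p3,t3), in(p5,t3)}
  ∪ add   = {in(p3,t3), in(p5,t3), truck_at(t3,whs2)}

== RESULT ==
["in(p3,t3)", "in(p5,t3)", "truck_at(t3,whs2)"]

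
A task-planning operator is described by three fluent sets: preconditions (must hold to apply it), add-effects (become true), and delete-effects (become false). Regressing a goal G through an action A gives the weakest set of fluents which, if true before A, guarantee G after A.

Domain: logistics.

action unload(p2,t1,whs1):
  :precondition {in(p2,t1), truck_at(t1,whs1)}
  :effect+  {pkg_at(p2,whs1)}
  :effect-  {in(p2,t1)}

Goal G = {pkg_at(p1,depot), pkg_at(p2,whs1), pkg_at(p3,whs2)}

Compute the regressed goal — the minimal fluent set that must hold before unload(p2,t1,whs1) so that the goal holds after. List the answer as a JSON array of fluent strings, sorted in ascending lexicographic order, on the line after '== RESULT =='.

Regress:
  G ∩ del = {}  (empty — regression defined)
  G \ add = {pkg_at(p1,depot), pkg_at(p2,whs1), pkg_at(p3,whs2)} \ {pkg_at(p2,whs1)} = {pkg_at(p1,depot), pkg_at(p3,whs2)}
  ∪ pre   = {pkg_at(p1,depot), pkg_at(p3,whs2)} ∪ {in(p2,t1), truck_at(t1,whs1)}
          = {in(p2,t1), pkg_at(p1,depot), pkg_at(p3,whs2), truck_at(t1,whs1)}

== RESULT ==
["in(p2,t1)", "pkg_at(p1,depot)", "pkg_at(p3,whs2)", "truck_at(t1,whs1)"]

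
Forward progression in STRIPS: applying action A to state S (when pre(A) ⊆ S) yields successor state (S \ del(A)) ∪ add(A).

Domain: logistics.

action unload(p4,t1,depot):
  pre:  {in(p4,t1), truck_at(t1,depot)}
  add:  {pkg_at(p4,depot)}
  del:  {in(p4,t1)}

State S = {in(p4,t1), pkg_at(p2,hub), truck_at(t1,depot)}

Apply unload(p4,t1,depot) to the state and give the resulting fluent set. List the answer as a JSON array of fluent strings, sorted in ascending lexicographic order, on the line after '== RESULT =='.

Compute (S \ del) ∪ add:
  pre ⊆ S: {in(p4,t1), truck_at(t1,depot)} ⊆ S  — applicable
  S \ del = {pkg_at(p2,hub), truck_at(t1,depot)}
  ∪ add   = {pkg_at(p2,hub), pkg_at(p4,depot), truck_at(t1,depot)}

== RESULT ==
["pkg_at(p2,hub)", "pkg_at(p4,depot)", "truck_at(t1,depot)"]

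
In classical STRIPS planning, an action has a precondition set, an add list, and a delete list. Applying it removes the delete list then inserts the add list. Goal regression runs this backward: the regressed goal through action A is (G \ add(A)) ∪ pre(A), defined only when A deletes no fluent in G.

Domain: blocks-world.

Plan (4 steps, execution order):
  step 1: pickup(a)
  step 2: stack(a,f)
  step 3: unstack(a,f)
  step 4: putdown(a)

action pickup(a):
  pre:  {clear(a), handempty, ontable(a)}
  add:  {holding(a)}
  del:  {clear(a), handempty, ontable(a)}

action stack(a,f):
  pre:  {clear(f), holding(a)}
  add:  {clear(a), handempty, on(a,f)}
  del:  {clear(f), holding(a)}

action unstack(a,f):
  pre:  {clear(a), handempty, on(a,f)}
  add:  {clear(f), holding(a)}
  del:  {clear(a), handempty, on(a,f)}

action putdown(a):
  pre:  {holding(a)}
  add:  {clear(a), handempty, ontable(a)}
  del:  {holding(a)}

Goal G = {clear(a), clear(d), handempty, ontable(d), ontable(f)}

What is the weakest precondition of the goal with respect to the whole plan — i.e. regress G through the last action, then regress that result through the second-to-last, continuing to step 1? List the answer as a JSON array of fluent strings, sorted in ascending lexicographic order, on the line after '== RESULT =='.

Regress step by step:
  through step 4 (putdown(a)): drop {clear(a), handempty}, keep {clear(d), ontable(d), ontable(f)}, require {holding(a)}
    → {clear(d), holding(a), ontable(d), ontable(f)}
  through step 3 (unstack(a,f)): drop {holding(a)}, keep {clear(d), ontable(d), ontable(f)}, require {clear(a), handempty, on(a,f)}
    → {clear(a), clear(d), handempty, on(a,f), ontable(d), ontable(f)}
  through step 2 (stack(a,f)): drop {clear(a), handempty, on(a,f)}, keep {clear(d), ontable(d), ontable(f)}, require {clear(f), holding(a)}
    → {clear(d), clear(f), holding(a), ontable(d), ontable(f)}
  through step 1 (pickup(a)): drop {holding(a)}, keep {clear(d), clear(f), ontable(d), ontable(f)}, require {clear(a), handempty, ontable(a)}
    → {clear(a), clear(d), clear(f), handempty, ontable(a), ontable(d), ontable(f)}

== RESULT ==
["clear(a)", "clear(d)", "clear(f)", "handempty", "ontable(a)", "ontable(d)", "ontable(f)"]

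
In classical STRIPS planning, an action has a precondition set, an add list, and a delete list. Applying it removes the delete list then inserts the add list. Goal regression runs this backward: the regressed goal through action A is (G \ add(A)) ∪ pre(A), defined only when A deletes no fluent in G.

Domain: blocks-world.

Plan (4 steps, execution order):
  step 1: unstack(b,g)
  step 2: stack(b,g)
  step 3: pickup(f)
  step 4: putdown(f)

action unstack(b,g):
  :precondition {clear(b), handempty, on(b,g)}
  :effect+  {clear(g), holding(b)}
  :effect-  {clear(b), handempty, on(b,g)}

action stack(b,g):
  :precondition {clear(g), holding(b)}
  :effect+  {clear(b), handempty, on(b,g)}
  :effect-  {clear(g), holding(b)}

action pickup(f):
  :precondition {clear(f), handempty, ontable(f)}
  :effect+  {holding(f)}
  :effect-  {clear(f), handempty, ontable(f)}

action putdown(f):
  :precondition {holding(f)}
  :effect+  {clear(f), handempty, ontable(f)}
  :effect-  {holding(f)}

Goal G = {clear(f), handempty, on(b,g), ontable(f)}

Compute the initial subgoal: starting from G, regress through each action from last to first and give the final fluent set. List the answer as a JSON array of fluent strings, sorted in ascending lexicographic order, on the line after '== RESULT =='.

Regress step by step:
  through step 4 (putdown(f)): drop {clear(f), handempty, ontable(f)}, keep {on(b,g)}, require {holding(f)}
    → {holding(f), on(b,g)}
  through step 3 (pickup(f)): drop {holding(f)}, keep {on(b,g)}, require {clear(f), handempty, ontable(f)}
    → {clear(f), handempty, on(b,g), ontable(f)}
  through step 2 (stack(b,g)): drop {handempty, on(b,g)}, keep {clear(f), ontable(f)}, require {clear(g), holding(b)}
    → {clear(f), clear(g), holding(b), ontable(f)}
  through step 1 (unstack(b,g)): drop {clear(g), holding(b)}, keep {clear(f), ontable(f)}, require {clear(b), handempty, on(b,g)}
    → {clear(b), clear(f), handempty, on(b,g), ontable(f)}

== RESULT ==
["clear(b)", "clear(f)", "handempty", "on(b,g)", "ontable(f)"]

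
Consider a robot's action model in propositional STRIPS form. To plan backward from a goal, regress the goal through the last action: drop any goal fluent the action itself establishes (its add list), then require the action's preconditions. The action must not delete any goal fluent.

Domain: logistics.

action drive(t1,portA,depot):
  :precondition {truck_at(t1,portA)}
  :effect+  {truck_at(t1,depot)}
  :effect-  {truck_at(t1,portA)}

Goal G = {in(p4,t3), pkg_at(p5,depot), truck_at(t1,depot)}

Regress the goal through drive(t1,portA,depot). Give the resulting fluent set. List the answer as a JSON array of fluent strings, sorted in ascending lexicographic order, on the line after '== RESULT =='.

Regress:
  G ∩ del = {}  (empty — regression defined)
  G \ add = {in(p4,t3), pkg_at(p5,depot), truck_at(t1,depot)} \ {truck_at(t1,depot)} = {in(p4,t3), pkg_at(p5,depot)}
  ∪ pre   = {in(p4,t3), pkg_at(p5,depot)} ∪ {truck_at(t1,portA)}
          = {in(p4,t3), pkg_at(p5,depot), truck_at(t1,portA)}

== RESULT ==
["in(p4,t3)", "pkg_at(p5,depot)", "truck_at(t1,portA)"]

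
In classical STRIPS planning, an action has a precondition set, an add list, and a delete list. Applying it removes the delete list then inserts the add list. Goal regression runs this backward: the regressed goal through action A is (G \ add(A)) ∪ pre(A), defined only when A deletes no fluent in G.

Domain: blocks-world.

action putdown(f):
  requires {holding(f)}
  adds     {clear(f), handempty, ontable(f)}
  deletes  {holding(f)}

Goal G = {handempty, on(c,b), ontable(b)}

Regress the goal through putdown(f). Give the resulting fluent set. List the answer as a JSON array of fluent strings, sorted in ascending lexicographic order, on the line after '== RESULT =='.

Regress:
  G ∩ del = {}  (empty — regression defined)
  G \ add = {handempty, on(c,b), ontable(b)} \ {clear(f), handempty, ontable(f)} = {on(c,b), ontable(b)}
  ∪ pre   = {on(c,b), ontable(b)} ∪ {holding(f)}
          = {holding(f), on(c,b), ontable(b)}

== RESULT ==
["holding(f)", "on(c,b)", "ontable(b)"]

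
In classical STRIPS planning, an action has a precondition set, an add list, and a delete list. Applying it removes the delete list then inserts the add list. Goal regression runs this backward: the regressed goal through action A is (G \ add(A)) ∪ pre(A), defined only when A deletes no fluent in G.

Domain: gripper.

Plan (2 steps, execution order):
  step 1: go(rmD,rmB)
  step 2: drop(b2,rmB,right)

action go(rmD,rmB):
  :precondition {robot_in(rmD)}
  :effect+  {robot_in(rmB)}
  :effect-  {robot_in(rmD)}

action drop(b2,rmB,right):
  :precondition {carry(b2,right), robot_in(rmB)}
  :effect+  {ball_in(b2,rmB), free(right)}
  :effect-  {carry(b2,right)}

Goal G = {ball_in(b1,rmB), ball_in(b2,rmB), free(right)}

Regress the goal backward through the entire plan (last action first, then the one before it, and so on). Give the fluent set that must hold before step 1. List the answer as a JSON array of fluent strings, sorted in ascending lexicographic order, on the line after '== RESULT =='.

Work backward from the goal:
  through step 2 (drop(b2,rmB,right)): drop {ball_in(b2,rmB), free(right)}, keep {ball_in(b1,rmB)}, require {carry(b2,right), robot_in(rmB)}
    → {ball_in(b1,rmB), carry(b2,right), robot_in(rmB)}
  through step 1 (go(rmD,rmB)): drop {robot_in(rmB)}, keep {ball_in(b1,rmB), carry(b2,right)}, require {robot_in(rmD)}
    → {ball_in(b1,rmB), carry(b2,right), robot_in(rmD)}

== RESULT ==
["ball_in(b1,rmB)", "carry(b2,right)", "robot_in(rmD)"]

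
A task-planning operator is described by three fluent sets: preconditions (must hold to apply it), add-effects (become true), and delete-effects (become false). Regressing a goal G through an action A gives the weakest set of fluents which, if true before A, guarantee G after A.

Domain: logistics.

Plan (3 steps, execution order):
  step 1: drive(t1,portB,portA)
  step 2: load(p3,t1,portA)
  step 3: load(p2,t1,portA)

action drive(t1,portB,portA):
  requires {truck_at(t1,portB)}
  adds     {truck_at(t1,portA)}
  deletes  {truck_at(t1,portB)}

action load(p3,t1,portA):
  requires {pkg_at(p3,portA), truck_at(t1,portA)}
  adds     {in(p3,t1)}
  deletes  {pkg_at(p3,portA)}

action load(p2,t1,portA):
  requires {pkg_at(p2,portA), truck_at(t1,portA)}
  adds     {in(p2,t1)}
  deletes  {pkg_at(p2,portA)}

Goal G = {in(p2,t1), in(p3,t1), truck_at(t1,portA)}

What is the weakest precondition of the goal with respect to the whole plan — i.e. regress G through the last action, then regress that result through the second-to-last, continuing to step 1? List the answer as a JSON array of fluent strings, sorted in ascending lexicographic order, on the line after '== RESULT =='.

Regress step by step:
  through step 3 (load(p2,t1,portA)): drop {in(p2,t1)}, keep {in(p3,t1), truck_at(t1,portA)}, require {pkg_at(p2,portA), truck_at(t1,portA)}
    → {in(p3,t1), pkg_at(p2,portA), truck_at(t1,portA)}
  through step 2 (load(p3,t1,portA)): drop {in(p3,t1)}, keep {pkg_at(p2,portA), truck_at(t1,portA)}, require {pkg_at(p3,portA), truck_at(t1,portA)}
    → {pkg_at(p2,portA), pkg_at(p3,portA), truck_at(t1,portA)}
  through step 1 (drive(t1,portB,portA)): drop {truck_at(t1,portA)}, keep {pkg_at(p2,portA), pkg_at(p3,portA)}, require {truck_at(t1,portB)}
    → {pkg_at(p2,portA), pkg_at(p3,portA), truck_at(t1,portB)}

== RESULT ==
["pkg_at(p2,portA)", "pkg_at(p3,portA)", "truck_at(t1,portB)"]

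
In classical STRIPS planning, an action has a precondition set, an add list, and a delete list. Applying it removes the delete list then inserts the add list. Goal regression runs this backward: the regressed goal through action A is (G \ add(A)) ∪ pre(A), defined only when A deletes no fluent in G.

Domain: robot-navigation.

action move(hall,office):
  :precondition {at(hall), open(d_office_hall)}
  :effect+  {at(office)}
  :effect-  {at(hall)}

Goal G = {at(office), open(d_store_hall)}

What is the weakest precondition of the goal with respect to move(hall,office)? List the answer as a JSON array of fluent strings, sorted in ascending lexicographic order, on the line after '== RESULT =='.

Regress:
  G ∩ del = {}  (empty — regression defined)
  G \ add = {at(office), open(d_store_hall)} \ {at(office)} = {open(d_store_hall)}
  ∪ pre   = {open(d_store_hall)} ∪ {at(hall), open(d_office_hall)}
          = {at(hall), open(d_office_hall), open(d_store_hall)}

== RESULT ==
["at(hall)", "open(d_office_hall)", "open(d_store_hall)"]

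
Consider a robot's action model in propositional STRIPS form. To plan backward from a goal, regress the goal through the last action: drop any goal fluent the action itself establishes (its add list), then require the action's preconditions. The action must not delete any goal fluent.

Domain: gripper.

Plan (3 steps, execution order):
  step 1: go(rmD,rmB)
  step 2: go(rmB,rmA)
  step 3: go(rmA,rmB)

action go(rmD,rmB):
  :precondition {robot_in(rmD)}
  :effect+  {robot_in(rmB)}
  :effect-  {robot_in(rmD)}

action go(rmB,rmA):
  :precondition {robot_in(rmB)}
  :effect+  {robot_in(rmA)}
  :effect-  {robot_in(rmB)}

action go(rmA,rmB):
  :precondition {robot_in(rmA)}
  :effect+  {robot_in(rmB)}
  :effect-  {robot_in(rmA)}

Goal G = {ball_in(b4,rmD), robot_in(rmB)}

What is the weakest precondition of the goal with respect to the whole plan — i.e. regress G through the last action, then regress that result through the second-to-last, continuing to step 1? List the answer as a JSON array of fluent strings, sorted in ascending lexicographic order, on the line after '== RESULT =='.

Work backward from the goal:
  through step 3 (go(rmA,rmB)): drop {robot_in(rmB)}, keep {ball_in(b4,rmD)}, require {robot_in(rmA)}
    → {ball_in(b4,rmD), robot_in(rmA)}
  through step 2 (go(rmB,rmA)): drop {robot_in(rmA)}, keep {ball_in(b4,rmD)}, require {robot_in(rmB)}
    → {ball_in(b4,rmD), robot_in(rmB)}
  through step 1 (go(rmD,rmB)): drop {robot_in(rmB)}, keep {ball_in(b4,rmD)}, require {robot_in(rmD)}
    → {ball_in(b4,rmD), robot_in(rmD)}

== RESULT ==
["ball_in(b4,rmD)", "robot_in(rmD)"]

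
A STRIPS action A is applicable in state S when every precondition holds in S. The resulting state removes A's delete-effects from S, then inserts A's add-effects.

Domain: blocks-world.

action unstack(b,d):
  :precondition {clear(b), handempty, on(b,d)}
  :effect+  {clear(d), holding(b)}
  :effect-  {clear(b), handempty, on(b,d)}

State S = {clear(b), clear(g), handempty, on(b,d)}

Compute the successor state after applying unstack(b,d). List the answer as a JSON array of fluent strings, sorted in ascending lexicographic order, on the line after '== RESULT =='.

Progress:
  pre ⊆ S: {clear(b), handempty, on(b,d)} ⊆ S  — applicable
  S \ del = {clear(g)}
  ∪ add   = {clear(d), clear(g), holding(b)}

== RESULT ==
["clear(d)", "clear(g)", "holding(b)"]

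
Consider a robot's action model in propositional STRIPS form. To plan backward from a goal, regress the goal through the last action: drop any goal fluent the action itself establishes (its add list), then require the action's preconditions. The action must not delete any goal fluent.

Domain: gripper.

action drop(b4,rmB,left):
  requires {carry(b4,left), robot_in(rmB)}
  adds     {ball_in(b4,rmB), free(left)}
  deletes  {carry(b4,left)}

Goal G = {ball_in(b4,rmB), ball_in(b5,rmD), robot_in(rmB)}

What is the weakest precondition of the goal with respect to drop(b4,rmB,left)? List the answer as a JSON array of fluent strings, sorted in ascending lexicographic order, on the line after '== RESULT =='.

Regress:
  G ∩ del = {}  (empty — regression defined)
  G \ add = {ball_in(b4,rmB), ball_in(b5,rmD), robot_in(rmB)} \ {ball_in(b4,rmB), free(left)} = {ball_in(b5,rmD), robot_in(rmB)}
  ∪ pre   = {ball_in(b5,rmD), robot_in(rmB)} ∪ {carry(b4,left), robot_in(rmB)}
          = {ball_in(b5,rmD), carry(b4,left), robot_in(rmB)}

== RESULT ==
["ball_in(b5,rmD)", "carry(b4,left)", "robot_in(rmB)"]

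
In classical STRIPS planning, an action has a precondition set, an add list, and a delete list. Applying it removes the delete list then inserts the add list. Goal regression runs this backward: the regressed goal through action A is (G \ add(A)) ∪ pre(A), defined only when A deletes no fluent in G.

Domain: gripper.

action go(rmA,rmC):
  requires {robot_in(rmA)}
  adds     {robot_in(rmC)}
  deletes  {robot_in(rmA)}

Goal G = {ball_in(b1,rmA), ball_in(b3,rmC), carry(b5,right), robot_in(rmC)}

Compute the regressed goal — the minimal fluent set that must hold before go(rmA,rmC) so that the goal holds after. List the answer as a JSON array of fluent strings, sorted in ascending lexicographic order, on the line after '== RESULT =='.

Regress:
  G ∩ del = {}  (empty — regression defined)
  G \ add = {ball_in(b1,rmA), ball_in(b3,rmC), carry(b5,right), robot_in(rmC)} \ {robot_in(rmC)} = {ball_in(b1,rmA), ball_in(b3,rmC), carry(b5,right)}
  ∪ pre   = {ball_in(b1,rmA), ball_in(b3,rmC), carry(b5,right)} ∪ {robot_in(rmA)}
          = {ball_in(b1,rmA), ball_in(b3,rmC), carry(b5,right), robot_in(rmA)}

== RESULT ==
["ball_in(b1,rmA)", "ball_in(b3,rmC)", "carry(b5,right)", "robot_in(rmA)"]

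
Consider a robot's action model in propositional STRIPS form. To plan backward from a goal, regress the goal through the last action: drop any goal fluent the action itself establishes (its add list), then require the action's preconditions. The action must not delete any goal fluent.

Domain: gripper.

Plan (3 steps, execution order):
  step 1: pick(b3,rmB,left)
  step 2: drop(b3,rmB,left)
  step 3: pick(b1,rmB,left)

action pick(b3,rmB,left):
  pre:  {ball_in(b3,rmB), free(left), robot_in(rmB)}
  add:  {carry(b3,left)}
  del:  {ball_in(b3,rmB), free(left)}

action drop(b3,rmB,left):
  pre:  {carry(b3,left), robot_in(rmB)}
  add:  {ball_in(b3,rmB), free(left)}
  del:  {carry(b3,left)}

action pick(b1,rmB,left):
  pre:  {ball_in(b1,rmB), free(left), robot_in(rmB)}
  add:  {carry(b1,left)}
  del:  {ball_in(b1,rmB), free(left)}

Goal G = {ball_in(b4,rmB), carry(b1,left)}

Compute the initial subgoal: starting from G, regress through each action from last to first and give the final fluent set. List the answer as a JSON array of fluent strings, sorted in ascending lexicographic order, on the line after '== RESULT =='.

Work backward from the goal:
  through step 3 (pick(b1,rmB,left)): drop {carry(b1,left)}, keep {ball_in(b4,rmB)}, require {ball_in(b1,rmB), free(left), robot_in(rmB)}
    → {ball_in(b1,rmB), ball_in(b4,rmB), free(left), robot_in(rmB)}
  through step 2 (drop(b3,rmB,left)): drop {free(left)}, keep {ball_in(b1,rmB), ball_in(b4,rmB), robot_in(rmB)}, require {carry(b3,left), robot_in(rmB)}
    → {ball_in(b1,rmB), ball_in(b4,rmB), carry(b3,left), robot_in(rmB)}
  through step 1 (pick(b3,rmB,left)): drop {carry(b3,left)}, keep {ball_in(b1,rmB), ball_in(b4,rmB), robot_in(rmB)}, require {ball_in(b3,rmB), free(left), robot_in(rmB)}
    → {ball_in(b1,rmB), ball_in(b3,rmB), ball_in(b4,rmB), free(left), robot_in(rmB)}

== RESULT ==
["ball_in(b1,rmB)", "ball_in(b3,rmB)", "ball_in(b4,rmB)", "free(left)", "robot_in(rmB)"]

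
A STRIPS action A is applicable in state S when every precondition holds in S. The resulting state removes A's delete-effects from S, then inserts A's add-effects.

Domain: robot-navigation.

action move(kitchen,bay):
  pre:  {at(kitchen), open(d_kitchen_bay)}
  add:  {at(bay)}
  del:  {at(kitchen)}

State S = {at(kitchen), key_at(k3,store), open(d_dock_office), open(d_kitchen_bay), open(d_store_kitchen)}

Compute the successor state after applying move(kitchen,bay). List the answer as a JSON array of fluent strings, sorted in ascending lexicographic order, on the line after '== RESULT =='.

Progress:
  pre ⊆ S: {at(kitchen), open(d_kitchen_bay)} ⊆ S  — applicable
  S \ del = {key_at(k3,store), open(d_dock_office), open(d_kitchen_bay), open(d_store_kitchen)}
  ∪ add   = {at(bay), key_at(k3,store), open(d_dock_office), open(d_kitchen_bay), open(d_store_kitchen)}

== RESULT ==
["at(bay)", "key_at(k3,store)", "open(d_dock_office)", "open(d_kitchen_bay)", "open(d_store_kitchen)"]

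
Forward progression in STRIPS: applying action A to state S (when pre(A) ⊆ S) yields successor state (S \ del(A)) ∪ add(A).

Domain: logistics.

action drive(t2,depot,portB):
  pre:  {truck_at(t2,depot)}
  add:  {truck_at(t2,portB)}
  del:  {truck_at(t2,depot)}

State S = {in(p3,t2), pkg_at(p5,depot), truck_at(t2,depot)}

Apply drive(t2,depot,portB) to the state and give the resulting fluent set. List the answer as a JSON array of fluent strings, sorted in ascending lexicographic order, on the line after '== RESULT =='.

Progress:
  pre ⊆ S: {truck_at(t2,depot)} ⊆ S  — applicable
  S \ del = {in(p3,t2), pkg_at(p5,depot)}
  ∪ add   = {in(p3,t2), pkg_at(p5,depot), truck_at(t2,portB)}

== RESULT ==
["in(p3,t2)", "pkg_at(p5,depot)", "truck_at(t2,portB)"]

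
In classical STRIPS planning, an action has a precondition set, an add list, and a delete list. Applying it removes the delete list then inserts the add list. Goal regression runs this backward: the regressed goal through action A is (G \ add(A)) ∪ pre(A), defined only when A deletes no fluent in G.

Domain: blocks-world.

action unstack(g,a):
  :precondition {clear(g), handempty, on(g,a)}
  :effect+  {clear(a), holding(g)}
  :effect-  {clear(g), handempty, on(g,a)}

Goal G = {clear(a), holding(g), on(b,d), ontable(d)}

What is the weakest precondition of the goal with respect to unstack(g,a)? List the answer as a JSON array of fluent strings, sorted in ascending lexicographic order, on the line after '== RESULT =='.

Regress:
  G ∩ del = {}  (empty — regression defined)
  G \ add = {clear(a), holding(g), on(b,d), ontable(d)} \ {clear(a), holding(g)} = {on(b,d), ontable(d)}
  ∪ pre   = {on(b,d), ontable(d)} ∪ {clear(g), handempty, on(g,a)}
          = {clear(g), handempty, on(b,d), on(g,a), ontable(d)}

== RESULT ==
["clear(g)", "handempty", "on(b,d)", "on(g,a)", "ontable(d)"]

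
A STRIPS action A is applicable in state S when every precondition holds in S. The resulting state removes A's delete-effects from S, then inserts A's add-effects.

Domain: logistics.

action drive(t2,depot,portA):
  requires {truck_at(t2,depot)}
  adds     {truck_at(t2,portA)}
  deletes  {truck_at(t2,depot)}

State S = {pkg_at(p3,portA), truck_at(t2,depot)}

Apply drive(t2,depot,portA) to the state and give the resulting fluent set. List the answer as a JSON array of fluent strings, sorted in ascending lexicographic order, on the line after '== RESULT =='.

Progress:
  pre ⊆ S: {truck_at(t2,depot)} ⊆ S  — applicable
  S \ del = {pkg_at(p3,portA)}
  ∪ add   = {pkg_at(p3,portA), truck_at(t2,portA)}

== RESULT ==
["pkg_at(p3,portA)", "truck_at(t2,portA)"]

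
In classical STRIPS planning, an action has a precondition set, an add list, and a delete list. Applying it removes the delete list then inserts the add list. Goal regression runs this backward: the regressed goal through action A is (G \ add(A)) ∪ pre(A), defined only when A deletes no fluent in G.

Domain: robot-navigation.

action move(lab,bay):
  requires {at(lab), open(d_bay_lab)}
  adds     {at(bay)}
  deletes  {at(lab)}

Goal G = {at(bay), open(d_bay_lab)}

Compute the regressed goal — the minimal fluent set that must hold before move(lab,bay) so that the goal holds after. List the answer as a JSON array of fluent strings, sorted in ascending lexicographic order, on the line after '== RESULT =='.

Compute (G \ add) ∪ pre:
  G ∩ del = {}  (empty — regression defined)
  G \ add = {at(bay), open(d_bay_lab)} \ {at(bay)} = {open(d_bay_lab)}
  ∪ pre   = {open(d_bay_lab)} ∪ {at(lab), open(d_bay_lab)}
          = {at(lab), open(d_bay_lab)}

== RESULT ==
["at(lab)", "open(d_bay_lab)"]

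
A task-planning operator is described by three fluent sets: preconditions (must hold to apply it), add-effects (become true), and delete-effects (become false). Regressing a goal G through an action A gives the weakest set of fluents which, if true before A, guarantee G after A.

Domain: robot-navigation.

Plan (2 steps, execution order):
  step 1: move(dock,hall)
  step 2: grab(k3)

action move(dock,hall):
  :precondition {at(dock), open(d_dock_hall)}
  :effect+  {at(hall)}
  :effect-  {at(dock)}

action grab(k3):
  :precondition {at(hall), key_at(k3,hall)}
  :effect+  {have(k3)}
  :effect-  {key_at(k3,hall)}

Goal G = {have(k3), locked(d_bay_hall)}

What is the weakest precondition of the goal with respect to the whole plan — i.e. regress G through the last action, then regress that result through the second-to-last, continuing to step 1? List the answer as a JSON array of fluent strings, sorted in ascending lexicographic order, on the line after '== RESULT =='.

Regress step by step:
  through step 2 (grab(k3)): drop {have(k3)}, keep {locked(d_bay_hall)}, require {at(hall), key_at(k3,hall)}
    → {at(hall), key_at(k3,hall), locked(d_bay_hall)}
  through step 1 (move(dock,hall)): drop {at(hall)}, keep {key_at(k3,hall), locked(d_bay_hall)}, require {at(dock), open(d_dock_hall)}
    → {at(dock), key_at(k3,hall), locked(d_bay_hall), open(d_dock_hall)}

== RESULT ==
["at(dock)", "key_at(k3,hall)", "locked(d_bay_hall)", "open(d_dock_hall)"]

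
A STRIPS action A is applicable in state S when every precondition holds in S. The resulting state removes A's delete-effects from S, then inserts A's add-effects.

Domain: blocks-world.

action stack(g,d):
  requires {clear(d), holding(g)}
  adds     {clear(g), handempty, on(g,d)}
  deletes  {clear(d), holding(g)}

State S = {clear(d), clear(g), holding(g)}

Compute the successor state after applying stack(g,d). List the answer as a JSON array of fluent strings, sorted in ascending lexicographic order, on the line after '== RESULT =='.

Compute (S \ del) ∪ add:
  pre ⊆ S: {clear(d), holding(g)} ⊆ S  — applicable
  S \ del = {clear(g)}
  ∪ add   = {clear(g), handempty, on(g,d)}

== RESULT ==
["clear(g)", "handempty", "on(g,d)"]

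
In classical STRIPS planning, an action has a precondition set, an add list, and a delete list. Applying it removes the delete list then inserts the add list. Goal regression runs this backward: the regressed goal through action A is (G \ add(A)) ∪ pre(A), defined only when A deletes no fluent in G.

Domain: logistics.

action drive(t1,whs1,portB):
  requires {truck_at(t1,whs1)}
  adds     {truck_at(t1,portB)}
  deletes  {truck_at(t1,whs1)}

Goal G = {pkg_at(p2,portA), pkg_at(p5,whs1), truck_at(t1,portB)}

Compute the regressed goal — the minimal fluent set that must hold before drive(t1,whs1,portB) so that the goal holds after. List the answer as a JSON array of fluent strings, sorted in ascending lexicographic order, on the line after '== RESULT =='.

Regress:
  G ∩ del = {}  (empty — regression defined)
  G \ add = {pkg_at(p2,portA), pkg_at(p5,whs1), truck_at(t1,portB)} \ {truck_at(t1,portB)} = {pkg_at(p2,portA), pkg_at(p5,whs1)}
  ∪ pre   = {pkg_at(p2,portA), pkg_at(p5,whs1)} ∪ {truck_at(t1,whs1)}
          = {pkg_at(p2,portA), pkg_at(p5,whs1), truck_at(t1,whs1)}

== RESULT ==
["pkg_at(p2,portA)", "pkg_at(p5,whs1)", "truck_at(t1,whs1)"]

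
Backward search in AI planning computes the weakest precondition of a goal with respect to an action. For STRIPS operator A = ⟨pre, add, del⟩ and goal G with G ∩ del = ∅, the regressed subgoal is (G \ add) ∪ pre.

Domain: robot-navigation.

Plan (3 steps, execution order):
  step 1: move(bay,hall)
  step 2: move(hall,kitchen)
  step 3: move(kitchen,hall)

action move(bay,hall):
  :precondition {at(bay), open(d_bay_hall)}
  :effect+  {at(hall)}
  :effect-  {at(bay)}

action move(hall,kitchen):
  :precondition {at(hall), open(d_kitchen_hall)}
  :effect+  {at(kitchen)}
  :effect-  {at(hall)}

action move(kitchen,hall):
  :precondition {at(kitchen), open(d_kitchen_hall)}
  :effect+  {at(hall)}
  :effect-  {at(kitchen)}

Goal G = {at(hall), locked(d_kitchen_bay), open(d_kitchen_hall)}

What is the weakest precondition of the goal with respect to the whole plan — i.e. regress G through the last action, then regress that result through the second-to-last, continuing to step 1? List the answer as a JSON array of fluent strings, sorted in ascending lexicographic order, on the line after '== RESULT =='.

Regress step by step:
  through step 3 (move(kitchen,hall)): drop {at(hall)}, keep {locked(d_kitchen_bay), open(d_kitchen_hall)}, require {at(kitchen), open(d_kitchen_hall)}
    → {at(kitchen), locked(d_kitchen_bay), open(d_kitchen_hall)}
  through step 2 (move(hall,kitchen)): drop {at(kitchen)}, keep {locked(d_kitchen_bay), open(d_kitchen_hall)}, require {at(hall), open(d_kitchen_hall)}
    → {at(hall), locked(d_kitchen_bay), open(d_kitchen_hall)}
  through step 1 (move(bay,hall)): drop {at(hall)}, keep {locked(d_kitchen_bay), open(d_kitchen_hall)}, require {at(bay), open(d_bay_hall)}
    → {at(bay), locked(d_kitchen_bay), open(d_bay_hall), open(d_kitchen_hall)}

== RESULT ==
["at(bay)", "locked(d_kitchen_bay)", "open(d_bay_hall)", "open(d_kitchen_hall)"]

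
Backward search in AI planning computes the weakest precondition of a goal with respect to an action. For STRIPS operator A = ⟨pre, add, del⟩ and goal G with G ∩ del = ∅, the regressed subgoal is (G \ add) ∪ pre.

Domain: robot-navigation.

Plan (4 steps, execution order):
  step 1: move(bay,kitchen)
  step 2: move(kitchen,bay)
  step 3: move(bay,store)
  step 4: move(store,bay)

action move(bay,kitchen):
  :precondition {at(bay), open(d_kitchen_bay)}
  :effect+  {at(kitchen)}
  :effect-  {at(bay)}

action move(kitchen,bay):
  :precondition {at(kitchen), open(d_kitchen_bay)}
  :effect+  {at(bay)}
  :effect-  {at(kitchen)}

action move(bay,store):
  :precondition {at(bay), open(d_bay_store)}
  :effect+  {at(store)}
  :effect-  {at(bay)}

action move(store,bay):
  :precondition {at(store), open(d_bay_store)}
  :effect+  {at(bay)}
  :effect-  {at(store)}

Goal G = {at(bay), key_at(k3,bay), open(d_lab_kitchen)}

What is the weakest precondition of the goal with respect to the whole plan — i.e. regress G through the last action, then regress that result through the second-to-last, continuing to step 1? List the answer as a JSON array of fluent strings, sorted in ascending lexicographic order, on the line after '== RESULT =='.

Work backward from the goal:
  through step 4 (move(store,bay)): drop {at(bay)}, keep {key_at(k3,bay), open(d_lab_kitchen)}, require {at(store), open(d_bay_store)}
    → {at(store), key_at(k3,bay), open(d_bay_store), open(d_lab_kitchen)}
  through step 3 (move(bay,store)): drop {at(store)}, keep {key_at(k3,bay), open(d_bay_store), open(d_lab_kitchen)}, require {at(bay), open(d_bay_store)}
    → {at(bay), key_at(k3,bay), open(d_bay_store), open(d_lab_kitchen)}
  through step 2 (move(kitchen,bay)): drop {at(bay)}, keep {key_at(k3,bay), open(d_bay_store), open(d_lab_kitchen)}, require {at(kitchen), open(d_kitchen_bay)}
    → {at(kitchen), key_at(k3,bay), open(d_bay_store), open(d_kitchen_bay), open(d_lab_kitchen)}
  through step 1 (move(bay,kitchen)): drop {at(kitchen)}, keep {key_at(k3,bay), open(d_bay_store), open(d_kitchen_bay), open(d_lab_kitchen)}, require {at(bay), open(d_kitchen_bay)}
    → {at(bay), key_at(k3,bay), open(d_bay_store), open(d_kitchen_bay), open(d_lab_kitchen)}

== RESULT ==
["at(bay)", "key_at(k3,bay)", "open(d_bay_store)", "open(d_kitchen_bay)", "open(d_lab_kitchen)"]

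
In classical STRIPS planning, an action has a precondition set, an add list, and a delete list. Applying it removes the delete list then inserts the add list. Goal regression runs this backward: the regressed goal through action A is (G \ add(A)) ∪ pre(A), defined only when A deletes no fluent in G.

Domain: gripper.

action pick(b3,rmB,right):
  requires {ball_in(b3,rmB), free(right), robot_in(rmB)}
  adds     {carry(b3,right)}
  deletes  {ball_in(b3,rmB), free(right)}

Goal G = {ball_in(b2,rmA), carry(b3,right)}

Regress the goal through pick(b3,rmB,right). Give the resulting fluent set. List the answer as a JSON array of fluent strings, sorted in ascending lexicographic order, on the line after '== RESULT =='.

Regress:
  G ∩ del = {}  (empty — regression defined)
  G \ add = {ball_in(b2,rmA), carry(b3,right)} \ {carry(b3,right)} = {ball_in(b2,rmA)}
  ∪ pre   = {ball_in(b2,rmA)} ∪ {ball_in(b3,rmB), free(right), robot_in(rmB)}
          = {ball_in(b2,rmA), ball_in(b3,rmB), free(right), robot_in(rmB)}

== RESULT ==
["ball_in(b2,rmA)", "ball_in(b3,rmB)", "free(right)", "robot_in(rmB)"]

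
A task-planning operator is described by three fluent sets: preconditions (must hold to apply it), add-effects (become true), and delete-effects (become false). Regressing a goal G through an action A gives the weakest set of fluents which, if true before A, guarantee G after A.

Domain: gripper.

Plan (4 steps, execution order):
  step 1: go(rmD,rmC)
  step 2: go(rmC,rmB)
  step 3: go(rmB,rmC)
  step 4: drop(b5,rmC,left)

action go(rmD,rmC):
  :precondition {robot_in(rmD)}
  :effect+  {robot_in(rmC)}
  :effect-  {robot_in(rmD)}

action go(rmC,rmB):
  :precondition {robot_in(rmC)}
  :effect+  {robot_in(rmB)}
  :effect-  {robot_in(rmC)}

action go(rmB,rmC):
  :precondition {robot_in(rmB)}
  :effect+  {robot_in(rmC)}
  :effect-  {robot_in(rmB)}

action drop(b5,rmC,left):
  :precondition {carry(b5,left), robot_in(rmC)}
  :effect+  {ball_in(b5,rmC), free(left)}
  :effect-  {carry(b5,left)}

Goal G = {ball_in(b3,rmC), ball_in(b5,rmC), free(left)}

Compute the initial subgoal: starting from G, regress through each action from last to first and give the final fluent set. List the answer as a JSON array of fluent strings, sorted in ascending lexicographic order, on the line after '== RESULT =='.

Work backward from the goal:
  through step 4 (drop(b5,rmC,left)): drop {ball_in(b5,rmC), free(left)}, keep {ball_in(b3,rmC)}, require {carry(b5,left), robot_in(rmC)}
    → {ball_in(b3,rmC), carry(b5,left), robot_in(rmC)}
  through step 3 (go(rmB,rmC)): drop {robot_in(rmC)}, keep {ball_in(b3,rmC), carry(b5,left)}, require {robot_in(rmB)}
    → {ball_in(b3,rmC), carry(b5,left), robot_in(rmB)}
  through step 2 (go(rmC,rmB)): drop {robot_in(rmB)}, keep {ball_in(b3,rmC), carry(b5,left)}, require {robot_in(rmC)}
    → {ball_in(b3,rmC), carry(b5,left), robot_in(rmC)}
  through step 1 (go(rmD,rmC)): drop {robot_in(rmC)}, keep {ball_in(b3,rmC), carry(b5,left)}, require {robot_in(rmD)}
    → {ball_in(b3,rmC), carry(b5,left), robot_in(rmD)}

== RESULT ==
["ball_in(b3,rmC)", "carry(b5,left)", "robot_in(rmD)"]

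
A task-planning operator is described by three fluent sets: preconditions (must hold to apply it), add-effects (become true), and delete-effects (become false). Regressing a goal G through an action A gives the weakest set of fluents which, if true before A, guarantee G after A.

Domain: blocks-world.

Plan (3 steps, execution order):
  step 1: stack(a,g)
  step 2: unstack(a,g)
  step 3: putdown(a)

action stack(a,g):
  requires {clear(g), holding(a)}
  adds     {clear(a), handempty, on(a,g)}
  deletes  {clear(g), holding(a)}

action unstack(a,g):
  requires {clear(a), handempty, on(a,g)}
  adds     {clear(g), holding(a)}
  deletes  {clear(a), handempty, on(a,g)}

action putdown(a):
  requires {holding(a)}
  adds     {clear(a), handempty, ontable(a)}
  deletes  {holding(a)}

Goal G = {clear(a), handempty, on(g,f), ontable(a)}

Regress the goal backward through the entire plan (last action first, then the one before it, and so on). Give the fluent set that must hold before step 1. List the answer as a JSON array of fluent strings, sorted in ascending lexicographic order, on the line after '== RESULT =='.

Work backward from the goal:
  through step 3 (putdown(a)): drop {clear(a), handempty, ontable(a)}, keep {on(g,f)}, require {holding(a)}
    → {holding(a), on(g,f)}
  through step 2 (unstack(a,g)): drop {holding(a)}, keep {on(g,f)}, require {clear(a), handempty, on(a,g)}
    → {clear(a), handempty, on(a,g), on(g,f)}
  through step 1 (stack(a,g)): drop {clear(a), handempty, on(a,g)}, keep {on(g,f)}, require {clear(g), holding(a)}
    → {clear(g), holding(a), on(g,f)}

== RESULT ==
["clear(g)", "holding(a)", "on(g,f)"]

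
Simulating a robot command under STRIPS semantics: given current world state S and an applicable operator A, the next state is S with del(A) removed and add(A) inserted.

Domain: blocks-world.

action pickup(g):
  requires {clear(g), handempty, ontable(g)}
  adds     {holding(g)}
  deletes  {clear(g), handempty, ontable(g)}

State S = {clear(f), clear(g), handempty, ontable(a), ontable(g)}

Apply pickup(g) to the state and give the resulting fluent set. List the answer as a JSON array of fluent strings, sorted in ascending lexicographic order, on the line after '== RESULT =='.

Compute (S \ del) ∪ add:
  pre ⊆ S: {clear(g), handempty, ontable(g)} ⊆ S  — applicable
  S \ del = {clear(f), ontable(a)}
  ∪ add   = {clear(f), holding(g), ontable(a)}

== RESULT ==
["clear(f)", "holding(g)", "ontable(a)"]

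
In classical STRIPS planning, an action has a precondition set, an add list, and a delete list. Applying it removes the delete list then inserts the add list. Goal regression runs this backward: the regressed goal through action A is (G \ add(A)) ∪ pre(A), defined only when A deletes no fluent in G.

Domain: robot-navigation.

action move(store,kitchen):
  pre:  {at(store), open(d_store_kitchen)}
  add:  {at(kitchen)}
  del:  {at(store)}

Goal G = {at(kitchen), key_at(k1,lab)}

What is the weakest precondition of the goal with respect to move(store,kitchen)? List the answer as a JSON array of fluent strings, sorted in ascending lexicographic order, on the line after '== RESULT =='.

Compute (G \ add) ∪ pre:
  G ∩ del = {}  (empty — regression defined)
  G \ add = {at(kitchen), key_at(k1,lab)} \ {at(kitchen)} = {key_at(k1,lab)}
  ∪ pre   = {key_at(k1,lab)} ∪ {at(store), open(d_store_kitchen)}
          = {at(store), key_at(k1,lab), open(d_store_kitchen)}

== RESULT ==
["at(store)", "key_at(k1,lab)", "open(d_store_kitchen)"]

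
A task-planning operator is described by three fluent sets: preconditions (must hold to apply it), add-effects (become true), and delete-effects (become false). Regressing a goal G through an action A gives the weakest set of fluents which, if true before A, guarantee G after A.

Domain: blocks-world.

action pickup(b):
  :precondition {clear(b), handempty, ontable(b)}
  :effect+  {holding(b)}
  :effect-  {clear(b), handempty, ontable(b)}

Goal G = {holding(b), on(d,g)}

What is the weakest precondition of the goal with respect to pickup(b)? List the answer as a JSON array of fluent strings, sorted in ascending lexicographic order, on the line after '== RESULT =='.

Compute (G \ add) ∪ pre:
  G ∩ del = {}  (empty — regression defined)
  G \ add = {holding(b), on(d,g)} \ {holding(b)} = {on(d,g)}
  ∪ pre   = {on(d,g)} ∪ {clear(b), handempty, ontable(b)}
          = {clear(b), handempty, on(d,g), ontable(b)}

== RESULT ==
["clear(b)", "handempty", "on(d,g)", "ontable(b)"]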